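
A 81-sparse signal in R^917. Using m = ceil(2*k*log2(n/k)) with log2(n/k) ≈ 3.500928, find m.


log2(n/k) = log2(917/81) ≈ 3.500928.
2*k*log2(n/k) ≈ 2*81*3.500928 = 567.150336.
m = ceil(567.150336) = 568.

568


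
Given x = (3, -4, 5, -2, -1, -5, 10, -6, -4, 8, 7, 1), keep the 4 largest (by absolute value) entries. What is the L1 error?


Sorted |x_i| descending: [10, 8, 7, 6, 5, 5, 4, 4, 3, 2, 1, 1]
Keep top 4: [10, 8, 7, 6]
Tail entries: [5, 5, 4, 4, 3, 2, 1, 1]
L1 error = sum of tail = 25.

25


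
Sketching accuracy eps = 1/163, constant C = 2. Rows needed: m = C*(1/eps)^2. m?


1/eps = 163.
(1/eps)^2 = 26569.
m = 2*26569 = 53138.

53138


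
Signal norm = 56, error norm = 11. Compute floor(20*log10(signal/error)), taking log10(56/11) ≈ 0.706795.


||x||/||e|| = 56/11.
log10(56/11) ≈ 0.706795.
20*log10(||x||/||e||) ≈ 20*0.706795 = 14.1359.
floor(14.1359) = 14.

14


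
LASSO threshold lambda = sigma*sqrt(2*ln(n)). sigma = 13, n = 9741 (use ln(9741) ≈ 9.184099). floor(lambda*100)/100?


ln(9741) ≈ 9.184099.
2*ln(n) ≈ 18.368198.
sqrt(2*ln(n)) ≈ sqrt(18.368198) ≈ 4.285814.
lambda ≈ 13*4.285814 = 55.715582.
floor(lambda*100)/100 = 55.71.

55.71


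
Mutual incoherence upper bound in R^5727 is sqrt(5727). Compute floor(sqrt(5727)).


75^2 = 5625 <= 5727 < 5776 = 76^2, so 75 <= sqrt(5727) < 76.
floor(sqrt(5727)) = 75.

75


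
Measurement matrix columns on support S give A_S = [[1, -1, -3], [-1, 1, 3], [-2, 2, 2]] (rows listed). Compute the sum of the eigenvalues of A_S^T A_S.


Sum of eigenvalues of A_S^T A_S = trace(A_S^T A_S) = sum of squared column norms of A_S.
A_S^T A_S diagonal: [6, 6, 22].
trace = 6 + 6 + 22 = 34.

34


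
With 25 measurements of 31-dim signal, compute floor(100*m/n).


100*m/n = 100*25/31 ≈ 80.6452.
floor = 80.

80


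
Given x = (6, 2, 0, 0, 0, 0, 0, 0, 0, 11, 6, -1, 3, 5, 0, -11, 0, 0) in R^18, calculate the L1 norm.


Non-zero entries: [(0, 6), (1, 2), (9, 11), (10, 6), (11, -1), (12, 3), (13, 5), (15, -11)]
Absolute values: [6, 2, 11, 6, 1, 3, 5, 11]
||x||_1 = sum = 45.

45


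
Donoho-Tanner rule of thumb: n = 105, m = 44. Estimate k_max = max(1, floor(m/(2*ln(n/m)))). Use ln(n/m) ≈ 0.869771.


n/m = 105/44.
ln(n/m) ≈ 0.869771.
2*ln(n/m) ≈ 1.739542.
m/(2*ln(n/m)) ≈ 44/1.739542 ≈ 25.294.
floor = 25.
k_max = max(1, 25) = 25.

25


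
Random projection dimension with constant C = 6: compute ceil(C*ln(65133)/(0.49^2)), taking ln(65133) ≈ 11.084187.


ln(65133) ≈ 11.084187.
eps^2 = 0.49^2 = 0.2401.
C*ln(N)/eps^2 ≈ 6*11.084187/0.2401 ≈ 276.9893.
m = ceil(276.9893) = 277.

277


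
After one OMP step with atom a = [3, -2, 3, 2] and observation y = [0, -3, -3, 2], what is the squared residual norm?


a^T a = 26.
a^T y = 1.
coeff = 1/26 = 1/26.
||r||^2 = 571/26.

571/26


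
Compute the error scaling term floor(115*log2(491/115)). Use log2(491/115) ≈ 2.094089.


log2(n/k) = log2(491/115) ≈ 2.094089.
k*log2(n/k) ≈ 115*2.094089 = 240.820235.
floor(240.820235) = 240.

240


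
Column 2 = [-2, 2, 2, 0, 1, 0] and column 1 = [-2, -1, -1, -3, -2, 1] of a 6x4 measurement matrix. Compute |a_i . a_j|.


Inner product: -2*-2 + 2*-1 + 2*-1 + 0*-3 + 1*-2 + 0*1
Products: [4, -2, -2, 0, -2, 0]
Sum = -2.
|dot| = 2.

2


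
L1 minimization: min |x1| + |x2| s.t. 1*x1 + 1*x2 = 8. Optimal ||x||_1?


Axis intercepts:
  x1 = 8, x2 = 0: L1 = 8
  x1 = 0, x2 = 8: L1 = 8
x* = (8, 0)
||x*||_1 = 8.

8


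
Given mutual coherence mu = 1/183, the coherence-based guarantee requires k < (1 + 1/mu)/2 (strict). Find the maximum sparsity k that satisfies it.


1/mu = 183.
1 + 1/mu = 184.
(1 + 1/mu)/2 = 92 is an integer and the inequality is strict, so k_max = 92 - 1 = 91.

91


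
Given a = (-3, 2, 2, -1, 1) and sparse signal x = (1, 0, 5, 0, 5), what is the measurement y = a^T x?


Non-zero terms: ['-3*1', '2*5', '1*5']
Products: [-3, 10, 5]
y = sum = 12.

12


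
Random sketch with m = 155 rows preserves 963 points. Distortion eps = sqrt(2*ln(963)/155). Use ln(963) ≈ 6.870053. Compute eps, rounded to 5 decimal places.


ln(963) ≈ 6.870053.
2*ln(N)/m ≈ 2*6.870053/155 ≈ 0.08864585.
eps = sqrt(0.08864585) ≈ 0.2977345 ≈ 0.29773.

0.29773


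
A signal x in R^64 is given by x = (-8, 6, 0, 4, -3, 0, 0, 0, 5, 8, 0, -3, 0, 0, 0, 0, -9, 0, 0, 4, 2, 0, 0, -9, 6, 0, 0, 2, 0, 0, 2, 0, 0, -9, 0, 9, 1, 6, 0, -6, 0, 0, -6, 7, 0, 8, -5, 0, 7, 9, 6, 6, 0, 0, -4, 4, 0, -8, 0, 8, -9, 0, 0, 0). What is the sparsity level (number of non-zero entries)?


Non-zero positions: [0, 1, 3, 4, 8, 9, 11, 16, 19, 20, 23, 24, 27, 30, 33, 35, 36, 37, 39, 42, 43, 45, 46, 48, 49, 50, 51, 54, 55, 57, 59, 60].
Sparsity = 32.

32


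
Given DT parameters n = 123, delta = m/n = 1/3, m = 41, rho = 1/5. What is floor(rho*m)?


m = 1/3*123 = 41.
rho = 1/5.
rho*m = 1/5*41 = 8.2.
k = floor(8.2) = 8.

8


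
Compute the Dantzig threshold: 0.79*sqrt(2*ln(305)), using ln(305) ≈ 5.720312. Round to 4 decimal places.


ln(305) ≈ 5.720312.
2*ln(n) ≈ 11.440624.
sqrt(2*ln(n)) ≈ sqrt(11.440624) ≈ 3.382399.
threshold ≈ 0.79*3.382399 = 2.67209521 ≈ 2.6721.

2.6721


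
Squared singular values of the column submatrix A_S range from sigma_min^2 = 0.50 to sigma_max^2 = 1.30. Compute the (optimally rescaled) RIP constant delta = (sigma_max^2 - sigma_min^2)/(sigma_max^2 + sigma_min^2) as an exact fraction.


lambda_max - lambda_min = 1.30 - 0.50 = 0.80.
lambda_max + lambda_min = 1.30 + 0.50 = 1.80.
delta = 0.80/1.80 = 80/180 = 4/9.

4/9


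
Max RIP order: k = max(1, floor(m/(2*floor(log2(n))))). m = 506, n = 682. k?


floor(log2(682)) = 9.
2*9 = 18.
m/(2*floor(log2(n))) = 506/18 ≈ 28.1111.
floor = 28.
k = max(1, 28) = 28.

28


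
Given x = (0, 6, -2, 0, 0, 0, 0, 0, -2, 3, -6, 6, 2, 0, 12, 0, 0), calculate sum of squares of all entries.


Non-zero entries: [(1, 6), (2, -2), (8, -2), (9, 3), (10, -6), (11, 6), (12, 2), (14, 12)]
Squares: [36, 4, 4, 9, 36, 36, 4, 144]
||x||_2^2 = sum = 273.

273


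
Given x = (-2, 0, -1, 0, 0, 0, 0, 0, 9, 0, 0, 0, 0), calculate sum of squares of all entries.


Non-zero entries: [(0, -2), (2, -1), (8, 9)]
Squares: [4, 1, 81]
||x||_2^2 = sum = 86.

86


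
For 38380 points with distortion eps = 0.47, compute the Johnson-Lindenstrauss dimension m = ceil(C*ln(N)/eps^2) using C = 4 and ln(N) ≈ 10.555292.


ln(38380) ≈ 10.555292.
eps^2 = 0.47^2 = 0.2209.
C*ln(N)/eps^2 ≈ 4*10.555292/0.2209 ≈ 191.1325.
m = ceil(191.1325) = 192.

192


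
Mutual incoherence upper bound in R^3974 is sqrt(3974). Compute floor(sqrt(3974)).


63^2 = 3969 <= 3974 < 4096 = 64^2, so 63 <= sqrt(3974) < 64.
floor(sqrt(3974)) = 63.

63


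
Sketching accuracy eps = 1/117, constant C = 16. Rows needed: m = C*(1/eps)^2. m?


1/eps = 117.
(1/eps)^2 = 13689.
m = 16*13689 = 219024.

219024


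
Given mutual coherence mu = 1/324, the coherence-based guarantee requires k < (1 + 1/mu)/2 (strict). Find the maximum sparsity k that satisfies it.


1/mu = 324.
1 + 1/mu = 325.
(1 + 1/mu)/2 = 162.5 is not an integer, so k_max = floor(162.5) = 162.

162


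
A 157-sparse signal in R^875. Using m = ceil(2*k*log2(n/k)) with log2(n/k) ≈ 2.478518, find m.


log2(n/k) = log2(875/157) ≈ 2.478518.
2*k*log2(n/k) ≈ 2*157*2.478518 = 778.254652.
m = ceil(778.254652) = 779.

779


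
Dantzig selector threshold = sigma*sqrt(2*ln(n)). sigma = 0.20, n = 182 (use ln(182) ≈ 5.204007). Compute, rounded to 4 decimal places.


ln(182) ≈ 5.204007.
2*ln(n) ≈ 10.408014.
sqrt(2*ln(n)) ≈ sqrt(10.408014) ≈ 3.226145.
threshold ≈ 0.20*3.226145 = 0.645229 ≈ 0.6452.

0.6452


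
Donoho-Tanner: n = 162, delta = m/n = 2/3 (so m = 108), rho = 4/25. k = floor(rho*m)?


m = 2/3*162 = 108.
rho = 4/25.
rho*m = 4/25*108 = 17.28.
k = floor(17.28) = 17.

17


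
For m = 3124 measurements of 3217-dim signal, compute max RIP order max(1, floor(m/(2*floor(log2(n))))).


floor(log2(3217)) = 11.
2*11 = 22.
m/(2*floor(log2(n))) = 3124/22 ≈ 142.0.
floor = 142.
k = max(1, 142) = 142.

142


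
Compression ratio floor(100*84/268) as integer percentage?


100*m/n = 100*84/268 ≈ 31.3433.
floor = 31.

31


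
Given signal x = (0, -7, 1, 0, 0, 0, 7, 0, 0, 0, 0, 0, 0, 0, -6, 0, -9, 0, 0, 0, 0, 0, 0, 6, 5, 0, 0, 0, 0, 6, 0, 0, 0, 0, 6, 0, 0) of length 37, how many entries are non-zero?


Non-zero positions: [1, 2, 6, 14, 16, 23, 24, 29, 34].
Sparsity = 9.

9


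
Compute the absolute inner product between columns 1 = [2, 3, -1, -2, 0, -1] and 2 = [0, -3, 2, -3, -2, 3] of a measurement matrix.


Inner product: 2*0 + 3*-3 + -1*2 + -2*-3 + 0*-2 + -1*3
Products: [0, -9, -2, 6, 0, -3]
Sum = -8.
|dot| = 8.

8


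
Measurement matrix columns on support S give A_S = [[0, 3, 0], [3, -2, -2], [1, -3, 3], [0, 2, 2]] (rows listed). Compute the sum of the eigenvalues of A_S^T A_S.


Sum of eigenvalues of A_S^T A_S = trace(A_S^T A_S) = sum of squared column norms of A_S.
A_S^T A_S diagonal: [10, 26, 17].
trace = 10 + 26 + 17 = 53.

53


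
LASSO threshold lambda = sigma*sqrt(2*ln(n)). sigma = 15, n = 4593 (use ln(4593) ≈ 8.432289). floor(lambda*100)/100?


ln(4593) ≈ 8.432289.
2*ln(n) ≈ 16.864578.
sqrt(2*ln(n)) ≈ sqrt(16.864578) ≈ 4.10665.
lambda ≈ 15*4.10665 = 61.59975.
floor(lambda*100)/100 = 61.59.

61.59


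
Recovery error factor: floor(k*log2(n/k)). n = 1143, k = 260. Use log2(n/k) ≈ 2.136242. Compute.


log2(n/k) = log2(1143/260) ≈ 2.136242.
k*log2(n/k) ≈ 260*2.136242 = 555.42292.
floor(555.42292) = 555.

555


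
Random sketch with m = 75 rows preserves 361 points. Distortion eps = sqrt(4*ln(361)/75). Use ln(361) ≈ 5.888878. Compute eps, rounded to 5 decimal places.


ln(361) ≈ 5.888878.
4*ln(N)/m ≈ 4*5.888878/75 ≈ 0.31407349.
eps = sqrt(0.31407349) ≈ 0.5604226 ≈ 0.56042.

0.56042


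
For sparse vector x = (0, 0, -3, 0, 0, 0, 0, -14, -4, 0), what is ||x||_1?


Non-zero entries: [(2, -3), (7, -14), (8, -4)]
Absolute values: [3, 14, 4]
||x||_1 = sum = 21.

21


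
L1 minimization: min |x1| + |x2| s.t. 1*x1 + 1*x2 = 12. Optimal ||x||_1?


Axis intercepts:
  x1 = 12, x2 = 0: L1 = 12
  x1 = 0, x2 = 12: L1 = 12
x* = (12, 0)
||x*||_1 = 12.

12


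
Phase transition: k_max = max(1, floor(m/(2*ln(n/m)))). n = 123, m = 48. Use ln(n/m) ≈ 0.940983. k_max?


n/m = 123/48 = 41/16.
ln(n/m) ≈ 0.940983.
2*ln(n/m) ≈ 1.881966.
m/(2*ln(n/m)) ≈ 48/1.881966 ≈ 25.5052.
floor = 25.
k_max = max(1, 25) = 25.

25


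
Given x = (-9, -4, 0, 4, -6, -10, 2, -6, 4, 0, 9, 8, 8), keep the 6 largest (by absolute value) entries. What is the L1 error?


Sorted |x_i| descending: [10, 9, 9, 8, 8, 6, 6, 4, 4, 4, 2, 0, 0]
Keep top 6: [10, 9, 9, 8, 8, 6]
Tail entries: [6, 4, 4, 4, 2, 0, 0]
L1 error = sum of tail = 20.

20


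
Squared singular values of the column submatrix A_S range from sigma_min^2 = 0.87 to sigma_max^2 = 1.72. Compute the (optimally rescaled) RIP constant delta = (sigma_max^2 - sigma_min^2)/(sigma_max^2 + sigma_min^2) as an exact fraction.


lambda_max - lambda_min = 1.72 - 0.87 = 0.85.
lambda_max + lambda_min = 1.72 + 0.87 = 2.59.
delta = 0.85/2.59 = 85/259.

85/259


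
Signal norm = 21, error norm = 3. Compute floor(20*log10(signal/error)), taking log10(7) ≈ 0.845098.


||x||/||e|| = 21/3 = 7.
log10(7) ≈ 0.845098.
20*log10(||x||/||e||) ≈ 20*0.845098 = 16.90196.
floor(16.90196) = 16.

16


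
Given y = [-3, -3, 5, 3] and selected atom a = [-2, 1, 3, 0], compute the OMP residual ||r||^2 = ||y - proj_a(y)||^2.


a^T a = 14.
a^T y = 18.
coeff = 18/14 = 9/7.
||r||^2 = 202/7.

202/7


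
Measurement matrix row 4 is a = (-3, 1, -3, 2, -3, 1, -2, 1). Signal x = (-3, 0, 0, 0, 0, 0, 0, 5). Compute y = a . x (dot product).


Non-zero terms: ['-3*-3', '1*5']
Products: [9, 5]
y = sum = 14.

14


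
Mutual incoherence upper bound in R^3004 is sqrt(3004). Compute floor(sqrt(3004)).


54^2 = 2916 <= 3004 < 3025 = 55^2, so 54 <= sqrt(3004) < 55.
floor(sqrt(3004)) = 54.

54


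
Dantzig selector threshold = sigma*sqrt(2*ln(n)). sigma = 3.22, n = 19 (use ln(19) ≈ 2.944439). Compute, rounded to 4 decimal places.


ln(19) ≈ 2.944439.
2*ln(n) ≈ 5.888878.
sqrt(2*ln(n)) ≈ sqrt(5.888878) ≈ 2.426701.
threshold ≈ 3.22*2.426701 = 7.81397722 ≈ 7.8140.

7.8140


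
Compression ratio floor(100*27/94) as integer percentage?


100*m/n = 100*27/94 ≈ 28.7234.
floor = 28.

28


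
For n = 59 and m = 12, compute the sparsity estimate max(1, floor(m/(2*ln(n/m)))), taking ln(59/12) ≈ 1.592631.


n/m = 59/12.
ln(n/m) ≈ 1.592631.
2*ln(n/m) ≈ 3.185262.
m/(2*ln(n/m)) ≈ 12/3.185262 ≈ 3.7674.
floor = 3.
k_max = max(1, 3) = 3.

3


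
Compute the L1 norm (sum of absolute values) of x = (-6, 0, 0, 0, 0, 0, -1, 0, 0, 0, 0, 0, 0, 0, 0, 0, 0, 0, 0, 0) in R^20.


Non-zero entries: [(0, -6), (6, -1)]
Absolute values: [6, 1]
||x||_1 = sum = 7.

7


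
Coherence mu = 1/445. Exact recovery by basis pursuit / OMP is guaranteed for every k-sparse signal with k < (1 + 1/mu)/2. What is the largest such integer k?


1/mu = 445.
1 + 1/mu = 446.
(1 + 1/mu)/2 = 223 is an integer and the inequality is strict, so k_max = 223 - 1 = 222.

222


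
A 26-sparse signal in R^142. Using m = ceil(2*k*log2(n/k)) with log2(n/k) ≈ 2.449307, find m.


log2(n/k) = log2(142/26) ≈ 2.449307.
2*k*log2(n/k) ≈ 2*26*2.449307 = 127.363964.
m = ceil(127.363964) = 128.

128


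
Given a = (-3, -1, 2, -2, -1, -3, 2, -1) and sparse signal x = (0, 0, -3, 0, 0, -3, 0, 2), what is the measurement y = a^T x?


Non-zero terms: ['2*-3', '-3*-3', '-1*2']
Products: [-6, 9, -2]
y = sum = 1.

1


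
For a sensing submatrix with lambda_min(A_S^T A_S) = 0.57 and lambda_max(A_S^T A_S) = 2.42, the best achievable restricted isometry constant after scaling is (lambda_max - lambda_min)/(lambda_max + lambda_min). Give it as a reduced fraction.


lambda_max - lambda_min = 2.42 - 0.57 = 1.85.
lambda_max + lambda_min = 2.42 + 0.57 = 2.99.
delta = 1.85/2.99 = 185/299.

185/299


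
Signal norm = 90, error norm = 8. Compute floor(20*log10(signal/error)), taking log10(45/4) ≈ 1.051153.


||x||/||e|| = 90/8 = 45/4.
log10(45/4) ≈ 1.051153.
20*log10(||x||/||e||) ≈ 20*1.051153 = 21.02306.
floor(21.02306) = 21.

21


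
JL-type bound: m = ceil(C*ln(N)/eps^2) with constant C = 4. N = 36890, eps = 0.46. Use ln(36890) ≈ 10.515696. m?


ln(36890) ≈ 10.515696.
eps^2 = 0.46^2 = 0.2116.
C*ln(N)/eps^2 ≈ 4*10.515696/0.2116 ≈ 198.7844.
m = ceil(198.7844) = 199.

199


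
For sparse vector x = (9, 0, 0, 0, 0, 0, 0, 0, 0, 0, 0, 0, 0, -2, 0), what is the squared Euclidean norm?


Non-zero entries: [(0, 9), (13, -2)]
Squares: [81, 4]
||x||_2^2 = sum = 85.

85


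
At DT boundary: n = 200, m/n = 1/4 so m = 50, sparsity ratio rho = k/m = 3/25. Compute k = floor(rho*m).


m = 1/4*200 = 50.
rho = 3/25.
rho*m = 3/25*50 = 6.
k = floor(6) = 6.

6


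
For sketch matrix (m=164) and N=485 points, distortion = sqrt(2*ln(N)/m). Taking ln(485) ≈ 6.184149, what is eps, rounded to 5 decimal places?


ln(485) ≈ 6.184149.
2*ln(N)/m ≈ 2*6.184149/164 ≈ 0.07541645.
eps = sqrt(0.07541645) ≈ 0.2746206 ≈ 0.27462.

0.27462


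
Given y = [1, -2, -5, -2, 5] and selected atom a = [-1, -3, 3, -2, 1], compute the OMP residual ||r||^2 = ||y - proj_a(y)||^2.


a^T a = 24.
a^T y = -1.
coeff = -1/24 = -1/24.
||r||^2 = 1415/24.

1415/24


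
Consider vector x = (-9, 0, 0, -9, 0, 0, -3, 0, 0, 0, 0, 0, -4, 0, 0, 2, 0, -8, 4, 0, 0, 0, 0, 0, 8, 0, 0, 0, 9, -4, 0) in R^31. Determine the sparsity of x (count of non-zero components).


Non-zero positions: [0, 3, 6, 12, 15, 17, 18, 24, 28, 29].
Sparsity = 10.

10


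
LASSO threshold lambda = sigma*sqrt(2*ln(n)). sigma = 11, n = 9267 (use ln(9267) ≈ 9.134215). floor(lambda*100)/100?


ln(9267) ≈ 9.134215.
2*ln(n) ≈ 18.26843.
sqrt(2*ln(n)) ≈ sqrt(18.26843) ≈ 4.274158.
lambda ≈ 11*4.274158 = 47.015738.
floor(lambda*100)/100 = 47.01.

47.01


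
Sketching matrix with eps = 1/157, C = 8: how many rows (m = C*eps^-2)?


1/eps = 157.
(1/eps)^2 = 24649.
m = 8*24649 = 197192.

197192


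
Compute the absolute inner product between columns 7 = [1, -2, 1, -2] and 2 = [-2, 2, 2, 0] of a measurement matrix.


Inner product: 1*-2 + -2*2 + 1*2 + -2*0
Products: [-2, -4, 2, 0]
Sum = -4.
|dot| = 4.

4


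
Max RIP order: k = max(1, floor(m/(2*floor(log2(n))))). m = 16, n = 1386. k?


floor(log2(1386)) = 10.
2*10 = 20.
m/(2*floor(log2(n))) = 16/20 ≈ 0.8.
floor = 0.
k = max(1, 0) = 1.

1


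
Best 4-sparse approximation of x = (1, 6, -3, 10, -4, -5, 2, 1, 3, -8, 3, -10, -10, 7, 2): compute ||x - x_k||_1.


Sorted |x_i| descending: [10, 10, 10, 8, 7, 6, 5, 4, 3, 3, 3, 2, 2, 1, 1]
Keep top 4: [10, 10, 10, 8]
Tail entries: [7, 6, 5, 4, 3, 3, 3, 2, 2, 1, 1]
L1 error = sum of tail = 37.

37


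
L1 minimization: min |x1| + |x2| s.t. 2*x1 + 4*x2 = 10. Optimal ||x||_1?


Axis intercepts:
  x1 = 5, x2 = 0: L1 = 5
  x1 = 0, x2 = 5/2: L1 = 5/2
x* = (0, 5/2)
||x*||_1 = 5/2.

5/2


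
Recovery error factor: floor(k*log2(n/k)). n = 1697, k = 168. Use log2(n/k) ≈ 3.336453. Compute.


log2(n/k) = log2(1697/168) ≈ 3.336453.
k*log2(n/k) ≈ 168*3.336453 = 560.524104.
floor(560.524104) = 560.

560


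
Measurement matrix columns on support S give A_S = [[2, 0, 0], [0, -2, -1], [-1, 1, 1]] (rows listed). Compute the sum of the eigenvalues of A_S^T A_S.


Sum of eigenvalues of A_S^T A_S = trace(A_S^T A_S) = sum of squared column norms of A_S.
A_S^T A_S diagonal: [5, 5, 2].
trace = 5 + 5 + 2 = 12.

12


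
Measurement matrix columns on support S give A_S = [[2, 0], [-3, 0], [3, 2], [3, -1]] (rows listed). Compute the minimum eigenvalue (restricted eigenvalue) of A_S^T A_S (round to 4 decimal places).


A_S^T A_S = [[31, 3], [3, 5]].
trace = 36.
det = 146.
disc = trace^2 - 4*det = 1296 - 4*146 = 712.
sqrt(712) ≈ 26.683328.
lam_min = (36 - sqrt(712))/2 ≈ (36 - 26.683328)/2 = 4.658336 ≈ 4.6583.

4.6583


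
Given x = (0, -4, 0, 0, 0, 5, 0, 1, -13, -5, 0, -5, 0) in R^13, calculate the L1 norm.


Non-zero entries: [(1, -4), (5, 5), (7, 1), (8, -13), (9, -5), (11, -5)]
Absolute values: [4, 5, 1, 13, 5, 5]
||x||_1 = sum = 33.

33


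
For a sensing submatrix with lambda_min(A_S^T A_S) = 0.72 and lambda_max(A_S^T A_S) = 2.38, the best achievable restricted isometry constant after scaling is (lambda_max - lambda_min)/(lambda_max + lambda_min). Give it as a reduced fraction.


lambda_max - lambda_min = 2.38 - 0.72 = 1.66.
lambda_max + lambda_min = 2.38 + 0.72 = 3.10.
delta = 1.66/3.10 = 166/310 = 83/155.

83/155


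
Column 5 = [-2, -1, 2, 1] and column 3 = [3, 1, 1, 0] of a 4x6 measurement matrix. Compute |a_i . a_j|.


Inner product: -2*3 + -1*1 + 2*1 + 1*0
Products: [-6, -1, 2, 0]
Sum = -5.
|dot| = 5.

5


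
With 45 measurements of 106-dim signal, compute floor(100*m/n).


100*m/n = 100*45/106 ≈ 42.4528.
floor = 42.

42


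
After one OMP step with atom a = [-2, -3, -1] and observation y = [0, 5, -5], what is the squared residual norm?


a^T a = 14.
a^T y = -10.
coeff = -10/14 = -5/7.
||r||^2 = 300/7.

300/7


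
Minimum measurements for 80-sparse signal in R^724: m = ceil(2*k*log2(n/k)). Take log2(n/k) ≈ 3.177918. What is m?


log2(n/k) = log2(724/80) ≈ 3.177918.
2*k*log2(n/k) ≈ 2*80*3.177918 = 508.46688.
m = ceil(508.46688) = 509.

509


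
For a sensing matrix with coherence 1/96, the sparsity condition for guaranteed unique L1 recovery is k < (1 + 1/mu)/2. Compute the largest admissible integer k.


1/mu = 96.
1 + 1/mu = 97.
(1 + 1/mu)/2 = 48.5 is not an integer, so k_max = floor(48.5) = 48.

48


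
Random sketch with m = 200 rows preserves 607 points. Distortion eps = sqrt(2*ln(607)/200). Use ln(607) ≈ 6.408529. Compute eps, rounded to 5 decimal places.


ln(607) ≈ 6.408529.
2*ln(N)/m ≈ 2*6.408529/200 ≈ 0.06408529.
eps = sqrt(0.06408529) ≈ 0.2531507 ≈ 0.25315.

0.25315


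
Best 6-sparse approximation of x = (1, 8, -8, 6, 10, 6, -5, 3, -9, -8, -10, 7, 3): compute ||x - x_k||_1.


Sorted |x_i| descending: [10, 10, 9, 8, 8, 8, 7, 6, 6, 5, 3, 3, 1]
Keep top 6: [10, 10, 9, 8, 8, 8]
Tail entries: [7, 6, 6, 5, 3, 3, 1]
L1 error = sum of tail = 31.

31


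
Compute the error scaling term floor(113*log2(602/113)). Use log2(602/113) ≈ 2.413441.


log2(n/k) = log2(602/113) ≈ 2.413441.
k*log2(n/k) ≈ 113*2.413441 = 272.718833.
floor(272.718833) = 272.

272


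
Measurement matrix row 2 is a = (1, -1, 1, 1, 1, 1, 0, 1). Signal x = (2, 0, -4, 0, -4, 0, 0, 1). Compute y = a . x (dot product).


Non-zero terms: ['1*2', '1*-4', '1*-4', '1*1']
Products: [2, -4, -4, 1]
y = sum = -5.

-5


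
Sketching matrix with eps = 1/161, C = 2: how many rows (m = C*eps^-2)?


1/eps = 161.
(1/eps)^2 = 25921.
m = 2*25921 = 51842.

51842


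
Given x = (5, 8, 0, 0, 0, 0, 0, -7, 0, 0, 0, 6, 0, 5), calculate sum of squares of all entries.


Non-zero entries: [(0, 5), (1, 8), (7, -7), (11, 6), (13, 5)]
Squares: [25, 64, 49, 36, 25]
||x||_2^2 = sum = 199.

199


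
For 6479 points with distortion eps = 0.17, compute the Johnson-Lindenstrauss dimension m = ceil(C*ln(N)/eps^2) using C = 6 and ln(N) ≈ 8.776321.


ln(6479) ≈ 8.776321.
eps^2 = 0.17^2 = 0.0289.
C*ln(N)/eps^2 ≈ 6*8.776321/0.0289 ≈ 1822.0736.
m = ceil(1822.0736) = 1823.

1823


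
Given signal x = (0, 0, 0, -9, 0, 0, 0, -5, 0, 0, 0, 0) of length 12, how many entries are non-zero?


Non-zero positions: [3, 7].
Sparsity = 2.

2


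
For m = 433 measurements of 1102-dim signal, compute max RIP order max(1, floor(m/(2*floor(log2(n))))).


floor(log2(1102)) = 10.
2*10 = 20.
m/(2*floor(log2(n))) = 433/20 ≈ 21.65.
floor = 21.
k = max(1, 21) = 21.

21


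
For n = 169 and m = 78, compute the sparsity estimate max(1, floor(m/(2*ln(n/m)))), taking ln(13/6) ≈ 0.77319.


n/m = 169/78 = 13/6.
ln(n/m) ≈ 0.77319.
2*ln(n/m) ≈ 1.54638.
m/(2*ln(n/m)) ≈ 78/1.54638 ≈ 50.4404.
floor = 50.
k_max = max(1, 50) = 50.

50


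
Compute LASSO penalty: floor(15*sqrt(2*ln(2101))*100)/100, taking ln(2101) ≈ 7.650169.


ln(2101) ≈ 7.650169.
2*ln(n) ≈ 15.300338.
sqrt(2*ln(n)) ≈ sqrt(15.300338) ≈ 3.911565.
lambda ≈ 15*3.911565 = 58.673475.
floor(lambda*100)/100 = 58.67.

58.67


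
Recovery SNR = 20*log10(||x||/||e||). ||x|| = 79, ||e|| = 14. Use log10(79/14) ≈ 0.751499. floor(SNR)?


||x||/||e|| = 79/14.
log10(79/14) ≈ 0.751499.
20*log10(||x||/||e||) ≈ 20*0.751499 = 15.02998.
floor(15.02998) = 15.

15


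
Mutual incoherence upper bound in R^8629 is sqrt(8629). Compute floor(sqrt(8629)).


92^2 = 8464 <= 8629 < 8649 = 93^2, so 92 <= sqrt(8629) < 93.
floor(sqrt(8629)) = 92.

92


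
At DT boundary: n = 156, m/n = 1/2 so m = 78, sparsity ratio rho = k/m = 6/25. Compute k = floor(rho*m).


m = 1/2*156 = 78.
rho = 6/25.
rho*m = 6/25*78 = 18.72.
k = floor(18.72) = 18.

18


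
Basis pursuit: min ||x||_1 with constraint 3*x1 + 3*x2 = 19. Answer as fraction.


Axis intercepts:
  x1 = 19/3, x2 = 0: L1 = 19/3
  x1 = 0, x2 = 19/3: L1 = 19/3
x* = (19/3, 0)
||x*||_1 = 19/3.

19/3


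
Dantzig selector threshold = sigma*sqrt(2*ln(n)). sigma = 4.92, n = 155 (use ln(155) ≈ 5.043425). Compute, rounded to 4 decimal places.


ln(155) ≈ 5.043425.
2*ln(n) ≈ 10.08685.
sqrt(2*ln(n)) ≈ sqrt(10.08685) ≈ 3.17598.
threshold ≈ 4.92*3.17598 = 15.6258216 ≈ 15.6258.

15.6258


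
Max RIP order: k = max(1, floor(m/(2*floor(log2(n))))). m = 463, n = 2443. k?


floor(log2(2443)) = 11.
2*11 = 22.
m/(2*floor(log2(n))) = 463/22 ≈ 21.0455.
floor = 21.
k = max(1, 21) = 21.

21


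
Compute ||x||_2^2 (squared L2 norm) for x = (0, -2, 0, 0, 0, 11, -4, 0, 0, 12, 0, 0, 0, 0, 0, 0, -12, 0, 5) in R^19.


Non-zero entries: [(1, -2), (5, 11), (6, -4), (9, 12), (16, -12), (18, 5)]
Squares: [4, 121, 16, 144, 144, 25]
||x||_2^2 = sum = 454.

454


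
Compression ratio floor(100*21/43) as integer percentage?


100*m/n = 100*21/43 ≈ 48.8372.
floor = 48.

48


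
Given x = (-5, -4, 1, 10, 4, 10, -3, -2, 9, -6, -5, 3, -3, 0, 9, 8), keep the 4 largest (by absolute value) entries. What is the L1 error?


Sorted |x_i| descending: [10, 10, 9, 9, 8, 6, 5, 5, 4, 4, 3, 3, 3, 2, 1, 0]
Keep top 4: [10, 10, 9, 9]
Tail entries: [8, 6, 5, 5, 4, 4, 3, 3, 3, 2, 1, 0]
L1 error = sum of tail = 44.

44


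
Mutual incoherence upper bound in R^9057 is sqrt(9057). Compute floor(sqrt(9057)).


95^2 = 9025 <= 9057 < 9216 = 96^2, so 95 <= sqrt(9057) < 96.
floor(sqrt(9057)) = 95.

95


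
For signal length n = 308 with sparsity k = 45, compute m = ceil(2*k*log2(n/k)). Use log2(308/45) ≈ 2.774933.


log2(n/k) = log2(308/45) ≈ 2.774933.
2*k*log2(n/k) ≈ 2*45*2.774933 = 249.74397.
m = ceil(249.74397) = 250.

250


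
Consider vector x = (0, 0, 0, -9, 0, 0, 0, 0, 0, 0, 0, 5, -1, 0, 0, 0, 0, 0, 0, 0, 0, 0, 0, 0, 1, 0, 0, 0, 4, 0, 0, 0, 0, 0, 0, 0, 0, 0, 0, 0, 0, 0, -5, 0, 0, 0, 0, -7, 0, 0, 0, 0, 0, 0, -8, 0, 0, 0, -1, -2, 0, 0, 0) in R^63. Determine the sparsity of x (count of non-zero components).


Non-zero positions: [3, 11, 12, 24, 28, 42, 47, 54, 58, 59].
Sparsity = 10.

10


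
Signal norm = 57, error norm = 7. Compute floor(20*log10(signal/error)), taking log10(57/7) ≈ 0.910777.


||x||/||e|| = 57/7.
log10(57/7) ≈ 0.910777.
20*log10(||x||/||e||) ≈ 20*0.910777 = 18.21554.
floor(18.21554) = 18.

18


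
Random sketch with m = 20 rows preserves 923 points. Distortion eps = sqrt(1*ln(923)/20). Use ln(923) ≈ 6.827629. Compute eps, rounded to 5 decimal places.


ln(923) ≈ 6.827629.
1*ln(N)/m ≈ 1*6.827629/20 ≈ 0.34138145.
eps = sqrt(0.34138145) ≈ 0.5842786 ≈ 0.58428.

0.58428


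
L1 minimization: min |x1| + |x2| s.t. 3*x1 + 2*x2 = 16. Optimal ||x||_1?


Axis intercepts:
  x1 = 16/3, x2 = 0: L1 = 16/3
  x1 = 0, x2 = 8: L1 = 8
x* = (16/3, 0)
||x*||_1 = 16/3.

16/3


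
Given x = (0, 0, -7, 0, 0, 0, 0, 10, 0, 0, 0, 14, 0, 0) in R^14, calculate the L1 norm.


Non-zero entries: [(2, -7), (7, 10), (11, 14)]
Absolute values: [7, 10, 14]
||x||_1 = sum = 31.

31


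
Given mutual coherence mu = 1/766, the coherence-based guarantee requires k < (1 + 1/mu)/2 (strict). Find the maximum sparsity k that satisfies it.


1/mu = 766.
1 + 1/mu = 767.
(1 + 1/mu)/2 = 383.5 is not an integer, so k_max = floor(383.5) = 383.

383


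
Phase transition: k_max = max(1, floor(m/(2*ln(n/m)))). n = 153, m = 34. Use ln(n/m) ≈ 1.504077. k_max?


n/m = 153/34 = 9/2.
ln(n/m) ≈ 1.504077.
2*ln(n/m) ≈ 3.008154.
m/(2*ln(n/m)) ≈ 34/3.008154 ≈ 11.3026.
floor = 11.
k_max = max(1, 11) = 11.

11


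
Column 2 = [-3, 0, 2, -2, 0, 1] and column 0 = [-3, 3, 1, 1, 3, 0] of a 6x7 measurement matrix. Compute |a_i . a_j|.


Inner product: -3*-3 + 0*3 + 2*1 + -2*1 + 0*3 + 1*0
Products: [9, 0, 2, -2, 0, 0]
Sum = 9.
|dot| = 9.

9


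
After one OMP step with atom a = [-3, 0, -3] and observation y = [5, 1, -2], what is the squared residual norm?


a^T a = 18.
a^T y = -9.
coeff = -9/18 = -1/2.
||r||^2 = 51/2.

51/2


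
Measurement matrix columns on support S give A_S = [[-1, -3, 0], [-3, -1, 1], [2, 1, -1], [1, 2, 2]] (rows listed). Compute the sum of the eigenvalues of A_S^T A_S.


Sum of eigenvalues of A_S^T A_S = trace(A_S^T A_S) = sum of squared column norms of A_S.
A_S^T A_S diagonal: [15, 15, 6].
trace = 15 + 15 + 6 = 36.

36


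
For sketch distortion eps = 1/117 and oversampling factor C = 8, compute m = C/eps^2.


1/eps = 117.
(1/eps)^2 = 13689.
m = 8*13689 = 109512.

109512


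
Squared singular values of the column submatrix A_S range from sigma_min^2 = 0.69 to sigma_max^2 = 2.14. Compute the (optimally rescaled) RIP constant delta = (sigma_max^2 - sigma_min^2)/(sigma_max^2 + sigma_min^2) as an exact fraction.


lambda_max - lambda_min = 2.14 - 0.69 = 1.45.
lambda_max + lambda_min = 2.14 + 0.69 = 2.83.
delta = 1.45/2.83 = 145/283.

145/283


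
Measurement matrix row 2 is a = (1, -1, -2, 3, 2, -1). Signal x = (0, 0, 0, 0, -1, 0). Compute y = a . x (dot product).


Non-zero terms: ['2*-1']
Products: [-2]
y = sum = -2.

-2


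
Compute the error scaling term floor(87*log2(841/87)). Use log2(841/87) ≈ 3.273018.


log2(n/k) = log2(841/87) ≈ 3.273018.
k*log2(n/k) ≈ 87*3.273018 = 284.752566.
floor(284.752566) = 284.

284


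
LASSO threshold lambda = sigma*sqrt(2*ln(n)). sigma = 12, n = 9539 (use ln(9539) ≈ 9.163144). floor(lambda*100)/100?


ln(9539) ≈ 9.163144.
2*ln(n) ≈ 18.326288.
sqrt(2*ln(n)) ≈ sqrt(18.326288) ≈ 4.280921.
lambda ≈ 12*4.280921 = 51.371052.
floor(lambda*100)/100 = 51.37.

51.37


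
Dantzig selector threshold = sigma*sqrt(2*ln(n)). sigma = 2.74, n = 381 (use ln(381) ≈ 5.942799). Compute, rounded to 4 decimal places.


ln(381) ≈ 5.942799.
2*ln(n) ≈ 11.885598.
sqrt(2*ln(n)) ≈ sqrt(11.885598) ≈ 3.44755.
threshold ≈ 2.74*3.44755 = 9.446287 ≈ 9.4463.

9.4463


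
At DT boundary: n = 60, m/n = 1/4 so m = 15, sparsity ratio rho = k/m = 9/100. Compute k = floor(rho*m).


m = 1/4*60 = 15.
rho = 9/100.
rho*m = 9/100*15 = 1.35.
k = floor(1.35) = 1.

1


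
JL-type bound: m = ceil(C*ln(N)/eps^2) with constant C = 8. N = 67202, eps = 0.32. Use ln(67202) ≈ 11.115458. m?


ln(67202) ≈ 11.115458.
eps^2 = 0.32^2 = 0.1024.
C*ln(N)/eps^2 ≈ 8*11.115458/0.1024 ≈ 868.3952.
m = ceil(868.3952) = 869.

869


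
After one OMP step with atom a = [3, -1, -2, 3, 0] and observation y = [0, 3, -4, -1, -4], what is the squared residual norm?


a^T a = 23.
a^T y = 2.
coeff = 2/23 = 2/23.
||r||^2 = 962/23.

962/23


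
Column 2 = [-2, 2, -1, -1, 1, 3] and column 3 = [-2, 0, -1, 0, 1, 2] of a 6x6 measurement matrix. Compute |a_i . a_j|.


Inner product: -2*-2 + 2*0 + -1*-1 + -1*0 + 1*1 + 3*2
Products: [4, 0, 1, 0, 1, 6]
Sum = 12.
|dot| = 12.

12


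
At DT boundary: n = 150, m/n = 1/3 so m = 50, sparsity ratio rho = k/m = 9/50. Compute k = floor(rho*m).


m = 1/3*150 = 50.
rho = 9/50.
rho*m = 9/50*50 = 9.
k = floor(9) = 9.

9


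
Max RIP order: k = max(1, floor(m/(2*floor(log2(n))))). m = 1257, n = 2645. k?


floor(log2(2645)) = 11.
2*11 = 22.
m/(2*floor(log2(n))) = 1257/22 ≈ 57.1364.
floor = 57.
k = max(1, 57) = 57.

57


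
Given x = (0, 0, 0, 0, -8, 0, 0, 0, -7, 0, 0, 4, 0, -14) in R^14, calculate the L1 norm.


Non-zero entries: [(4, -8), (8, -7), (11, 4), (13, -14)]
Absolute values: [8, 7, 4, 14]
||x||_1 = sum = 33.

33


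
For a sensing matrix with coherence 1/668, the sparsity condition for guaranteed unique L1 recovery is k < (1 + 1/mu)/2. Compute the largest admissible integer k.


1/mu = 668.
1 + 1/mu = 669.
(1 + 1/mu)/2 = 334.5 is not an integer, so k_max = floor(334.5) = 334.

334


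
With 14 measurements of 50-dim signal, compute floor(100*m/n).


100*m/n = 100*14/50 ≈ 28.0.
floor = 28.

28


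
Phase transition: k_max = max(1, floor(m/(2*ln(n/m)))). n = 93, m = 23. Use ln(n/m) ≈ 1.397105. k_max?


n/m = 93/23.
ln(n/m) ≈ 1.397105.
2*ln(n/m) ≈ 2.79421.
m/(2*ln(n/m)) ≈ 23/2.79421 ≈ 8.2313.
floor = 8.
k_max = max(1, 8) = 8.

8


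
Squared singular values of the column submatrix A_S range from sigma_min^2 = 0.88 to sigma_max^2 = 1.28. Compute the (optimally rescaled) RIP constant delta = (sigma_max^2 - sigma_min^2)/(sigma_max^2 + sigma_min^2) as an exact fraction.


lambda_max - lambda_min = 1.28 - 0.88 = 0.40.
lambda_max + lambda_min = 1.28 + 0.88 = 2.16.
delta = 0.40/2.16 = 40/216 = 5/27.

5/27


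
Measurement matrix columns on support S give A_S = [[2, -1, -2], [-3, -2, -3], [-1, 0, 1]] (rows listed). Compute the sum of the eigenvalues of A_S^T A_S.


Sum of eigenvalues of A_S^T A_S = trace(A_S^T A_S) = sum of squared column norms of A_S.
A_S^T A_S diagonal: [14, 5, 14].
trace = 14 + 5 + 14 = 33.

33


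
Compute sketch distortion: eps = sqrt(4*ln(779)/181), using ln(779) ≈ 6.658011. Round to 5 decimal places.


ln(779) ≈ 6.658011.
4*ln(N)/m ≈ 4*6.658011/181 ≈ 0.14713836.
eps = sqrt(0.14713836) ≈ 0.3835862 ≈ 0.38359.

0.38359


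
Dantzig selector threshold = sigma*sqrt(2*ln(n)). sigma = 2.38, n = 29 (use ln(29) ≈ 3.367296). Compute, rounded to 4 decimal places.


ln(29) ≈ 3.367296.
2*ln(n) ≈ 6.734592.
sqrt(2*ln(n)) ≈ sqrt(6.734592) ≈ 2.595109.
threshold ≈ 2.38*2.595109 = 6.17635942 ≈ 6.1764.

6.1764


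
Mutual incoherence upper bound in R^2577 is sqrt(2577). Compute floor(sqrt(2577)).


50^2 = 2500 <= 2577 < 2601 = 51^2, so 50 <= sqrt(2577) < 51.
floor(sqrt(2577)) = 50.

50


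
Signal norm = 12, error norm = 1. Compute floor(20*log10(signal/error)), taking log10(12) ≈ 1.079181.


||x||/||e|| = 12/1 = 12.
log10(12) ≈ 1.079181.
20*log10(||x||/||e||) ≈ 20*1.079181 = 21.58362.
floor(21.58362) = 21.

21


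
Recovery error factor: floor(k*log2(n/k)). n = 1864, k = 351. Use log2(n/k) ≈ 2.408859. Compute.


log2(n/k) = log2(1864/351) ≈ 2.408859.
k*log2(n/k) ≈ 351*2.408859 = 845.509509.
floor(845.509509) = 845.

845


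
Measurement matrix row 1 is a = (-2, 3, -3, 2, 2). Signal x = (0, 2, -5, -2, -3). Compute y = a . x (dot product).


Non-zero terms: ['3*2', '-3*-5', '2*-2', '2*-3']
Products: [6, 15, -4, -6]
y = sum = 11.

11


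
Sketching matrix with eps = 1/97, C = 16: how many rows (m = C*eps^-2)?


1/eps = 97.
(1/eps)^2 = 9409.
m = 16*9409 = 150544.

150544


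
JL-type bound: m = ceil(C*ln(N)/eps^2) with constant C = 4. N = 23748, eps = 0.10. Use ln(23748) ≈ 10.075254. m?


ln(23748) ≈ 10.075254.
eps^2 = 0.10^2 = 0.01.
C*ln(N)/eps^2 ≈ 4*10.075254/0.01 ≈ 4030.1016.
m = ceil(4030.1016) = 4031.

4031


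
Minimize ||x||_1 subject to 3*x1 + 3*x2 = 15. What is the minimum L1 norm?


Axis intercepts:
  x1 = 5, x2 = 0: L1 = 5
  x1 = 0, x2 = 5: L1 = 5
x* = (5, 0)
||x*||_1 = 5.

5


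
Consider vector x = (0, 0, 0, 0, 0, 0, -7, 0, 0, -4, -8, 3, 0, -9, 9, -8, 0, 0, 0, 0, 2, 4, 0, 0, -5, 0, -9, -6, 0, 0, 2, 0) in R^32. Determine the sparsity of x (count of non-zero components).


Non-zero positions: [6, 9, 10, 11, 13, 14, 15, 20, 21, 24, 26, 27, 30].
Sparsity = 13.

13


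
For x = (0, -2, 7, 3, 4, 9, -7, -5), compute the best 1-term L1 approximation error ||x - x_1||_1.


Sorted |x_i| descending: [9, 7, 7, 5, 4, 3, 2, 0]
Keep top 1: [9]
Tail entries: [7, 7, 5, 4, 3, 2, 0]
L1 error = sum of tail = 28.

28


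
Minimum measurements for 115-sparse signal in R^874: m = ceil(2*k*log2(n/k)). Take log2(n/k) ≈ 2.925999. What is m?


log2(n/k) = log2(874/115) ≈ 2.925999.
2*k*log2(n/k) ≈ 2*115*2.925999 = 672.97977.
m = ceil(672.97977) = 673.

673


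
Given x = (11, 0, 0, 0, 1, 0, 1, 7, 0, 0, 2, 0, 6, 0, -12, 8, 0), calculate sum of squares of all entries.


Non-zero entries: [(0, 11), (4, 1), (6, 1), (7, 7), (10, 2), (12, 6), (14, -12), (15, 8)]
Squares: [121, 1, 1, 49, 4, 36, 144, 64]
||x||_2^2 = sum = 420.

420


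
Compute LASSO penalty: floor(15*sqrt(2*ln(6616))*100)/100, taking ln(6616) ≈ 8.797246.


ln(6616) ≈ 8.797246.
2*ln(n) ≈ 17.594492.
sqrt(2*ln(n)) ≈ sqrt(17.594492) ≈ 4.194579.
lambda ≈ 15*4.194579 = 62.918685.
floor(lambda*100)/100 = 62.91.

62.91


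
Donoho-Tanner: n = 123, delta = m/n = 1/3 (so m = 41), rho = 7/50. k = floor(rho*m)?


m = 1/3*123 = 41.
rho = 7/50.
rho*m = 7/50*41 = 5.74.
k = floor(5.74) = 5.

5


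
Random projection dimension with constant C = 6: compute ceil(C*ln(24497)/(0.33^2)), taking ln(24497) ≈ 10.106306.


ln(24497) ≈ 10.106306.
eps^2 = 0.33^2 = 0.1089.
C*ln(N)/eps^2 ≈ 6*10.106306/0.1089 ≈ 556.8213.
m = ceil(556.8213) = 557.

557


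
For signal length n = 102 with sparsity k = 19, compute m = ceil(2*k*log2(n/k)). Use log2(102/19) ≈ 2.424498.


log2(n/k) = log2(102/19) ≈ 2.424498.
2*k*log2(n/k) ≈ 2*19*2.424498 = 92.130924.
m = ceil(92.130924) = 93.

93


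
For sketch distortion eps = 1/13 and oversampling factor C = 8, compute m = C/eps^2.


1/eps = 13.
(1/eps)^2 = 169.
m = 8*169 = 1352.

1352


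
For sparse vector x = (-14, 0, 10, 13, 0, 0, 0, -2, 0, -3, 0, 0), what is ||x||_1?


Non-zero entries: [(0, -14), (2, 10), (3, 13), (7, -2), (9, -3)]
Absolute values: [14, 10, 13, 2, 3]
||x||_1 = sum = 42.

42


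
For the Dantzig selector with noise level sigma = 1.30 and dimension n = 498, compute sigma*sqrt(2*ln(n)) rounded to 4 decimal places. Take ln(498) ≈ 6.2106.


ln(498) ≈ 6.2106.
2*ln(n) ≈ 12.4212.
sqrt(2*ln(n)) ≈ sqrt(12.4212) ≈ 3.524372.
threshold ≈ 1.30*3.524372 = 4.5816836 ≈ 4.5817.

4.5817


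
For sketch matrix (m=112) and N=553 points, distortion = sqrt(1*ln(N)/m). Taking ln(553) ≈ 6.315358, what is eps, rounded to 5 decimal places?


ln(553) ≈ 6.315358.
1*ln(N)/m ≈ 1*6.315358/112 ≈ 0.05638712.
eps = sqrt(0.05638712) ≈ 0.2374597 ≈ 0.23746.

0.23746


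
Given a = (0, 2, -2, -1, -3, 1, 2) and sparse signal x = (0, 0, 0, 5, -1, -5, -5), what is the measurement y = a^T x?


Non-zero terms: ['-1*5', '-3*-1', '1*-5', '2*-5']
Products: [-5, 3, -5, -10]
y = sum = -17.

-17


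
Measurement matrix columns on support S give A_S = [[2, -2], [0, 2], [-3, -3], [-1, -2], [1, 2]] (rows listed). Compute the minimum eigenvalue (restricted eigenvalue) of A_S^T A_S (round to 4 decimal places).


A_S^T A_S = [[15, 9], [9, 25]].
trace = 40.
det = 294.
disc = trace^2 - 4*det = 1600 - 4*294 = 424.
sqrt(424) ≈ 20.591260.
lam_min = (40 - sqrt(424))/2 ≈ (40 - 20.591260)/2 = 9.70437 ≈ 9.7044.

9.7044


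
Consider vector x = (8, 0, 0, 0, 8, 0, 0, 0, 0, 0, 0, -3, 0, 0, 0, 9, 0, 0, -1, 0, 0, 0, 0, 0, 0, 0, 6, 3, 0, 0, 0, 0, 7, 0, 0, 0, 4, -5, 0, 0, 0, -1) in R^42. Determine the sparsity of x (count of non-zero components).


Non-zero positions: [0, 4, 11, 15, 18, 26, 27, 32, 36, 37, 41].
Sparsity = 11.

11


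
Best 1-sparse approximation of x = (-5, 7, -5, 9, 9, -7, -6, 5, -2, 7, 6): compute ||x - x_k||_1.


Sorted |x_i| descending: [9, 9, 7, 7, 7, 6, 6, 5, 5, 5, 2]
Keep top 1: [9]
Tail entries: [9, 7, 7, 7, 6, 6, 5, 5, 5, 2]
L1 error = sum of tail = 59.

59


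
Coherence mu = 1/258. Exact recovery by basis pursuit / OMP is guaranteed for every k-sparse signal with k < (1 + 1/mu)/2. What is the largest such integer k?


1/mu = 258.
1 + 1/mu = 259.
(1 + 1/mu)/2 = 129.5 is not an integer, so k_max = floor(129.5) = 129.

129


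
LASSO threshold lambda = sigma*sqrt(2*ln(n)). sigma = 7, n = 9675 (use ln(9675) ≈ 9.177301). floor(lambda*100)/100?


ln(9675) ≈ 9.177301.
2*ln(n) ≈ 18.354602.
sqrt(2*ln(n)) ≈ sqrt(18.354602) ≈ 4.284227.
lambda ≈ 7*4.284227 = 29.989589.
floor(lambda*100)/100 = 29.98.

29.98


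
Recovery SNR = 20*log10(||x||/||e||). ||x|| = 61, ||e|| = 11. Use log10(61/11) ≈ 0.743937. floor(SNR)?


||x||/||e|| = 61/11.
log10(61/11) ≈ 0.743937.
20*log10(||x||/||e||) ≈ 20*0.743937 = 14.87874.
floor(14.87874) = 14.

14


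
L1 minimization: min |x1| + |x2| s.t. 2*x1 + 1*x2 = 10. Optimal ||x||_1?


Axis intercepts:
  x1 = 5, x2 = 0: L1 = 5
  x1 = 0, x2 = 10: L1 = 10
x* = (5, 0)
||x*||_1 = 5.

5


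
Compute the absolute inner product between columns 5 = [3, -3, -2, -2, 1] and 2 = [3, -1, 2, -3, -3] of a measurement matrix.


Inner product: 3*3 + -3*-1 + -2*2 + -2*-3 + 1*-3
Products: [9, 3, -4, 6, -3]
Sum = 11.
|dot| = 11.

11


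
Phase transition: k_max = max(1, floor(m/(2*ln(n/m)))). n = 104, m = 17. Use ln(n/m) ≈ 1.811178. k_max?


n/m = 104/17.
ln(n/m) ≈ 1.811178.
2*ln(n/m) ≈ 3.622356.
m/(2*ln(n/m)) ≈ 17/3.622356 ≈ 4.6931.
floor = 4.
k_max = max(1, 4) = 4.

4


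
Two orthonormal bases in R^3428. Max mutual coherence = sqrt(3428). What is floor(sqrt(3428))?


58^2 = 3364 <= 3428 < 3481 = 59^2, so 58 <= sqrt(3428) < 59.
floor(sqrt(3428)) = 58.

58
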